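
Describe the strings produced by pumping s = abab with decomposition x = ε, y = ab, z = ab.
{xy^i z : i ≥ 0} = {(ab)^(i+1) : i ≥ 0} = {ab, abab, ababab, ...}

With x = ε, y = ab, z = ab: Pumping 'ab' gives strings of alternating a's and b's.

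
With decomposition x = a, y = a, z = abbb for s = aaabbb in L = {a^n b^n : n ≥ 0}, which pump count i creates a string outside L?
i = 2

xy²z = a · aa · abbb = aaaabbb; aaaabbb has 4 a's and 3 b's; 4 ≠ 3, so it is not in L.
(Other choices also work, e.g. i = 0, 3; only i = 1 is guaranteed to stay in L since xy¹z = s.)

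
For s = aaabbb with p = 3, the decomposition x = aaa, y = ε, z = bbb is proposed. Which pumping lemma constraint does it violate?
Violated: |y| > 0

The decomposition x = aaa, y = ε, z = bbb for s = aaabbb with p = 3
violates the constraint: |y| > 0

|y| = 0, but the pumping lemma requires |y| > 0 (y must be non-empty).

Pumping lemma constraints:
1. xyz = s (decomposition is valid)
2. |xy| ≤ p
3. |y| > 0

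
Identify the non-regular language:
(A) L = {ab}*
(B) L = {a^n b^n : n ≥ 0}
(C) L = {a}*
(B) {a^n b^n : n ≥ 0}

(B) L = {a^n b^n : n ≥ 0} is NOT regular.

The pumping lemma can be used to prove this:
After pumping, the number of a's and b's become unequal

The other languages are regular because they can be recognized by finite automata.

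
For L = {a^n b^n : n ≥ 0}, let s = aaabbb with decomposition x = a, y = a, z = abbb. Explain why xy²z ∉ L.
xy²z = aaaabbb ∉ L

Pumping with i = 2 replaces y = a by y² = aa:
- Original: s = xyz = aaabbb; aaabbb = a^3 b^3 has equal counts (3 = 3), so it is in L
- Pumped: xy²z = a · aa · abbb = aaaabbb
- aaaabbb has 4 a's and 3 b's; 4 ≠ 3, so it is not in L

The pumping lemma would require xy²z ∈ L, so this decomposition yields a contradiction.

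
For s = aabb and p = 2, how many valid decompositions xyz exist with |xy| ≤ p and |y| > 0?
3

For s = 'aabb' with pumping length p = 2:

Constraints: |xy| ≤ 2, |y| > 0

Valid decompositions (|xy| ≤ p, |y| ≥ 1):
  • x='', y='a', z='abb'
  • x='a', y='a', z='bb'
  • x='', y='aa', z='bb'

Total count: 3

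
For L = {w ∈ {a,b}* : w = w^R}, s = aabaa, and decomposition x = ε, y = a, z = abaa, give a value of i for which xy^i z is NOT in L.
i = 0

xy⁰z = ε · ε · abaa = abaa; abaa reversed is aaba ≠ abaa, so it is not a palindrome and is not in L.
(Other choices also work, e.g. i = 2, 3; only i = 1 is guaranteed to stay in L since xy¹z = s.)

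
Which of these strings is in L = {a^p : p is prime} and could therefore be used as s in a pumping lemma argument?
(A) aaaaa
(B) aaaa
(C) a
(A) aaaaa

The pumping lemma is applied to a string s that lies in L, so first check membership of each option:
- (A) aaaaa has length 5, which is prime, so it is in L ✓
- (B) aaaa has length 4 = 2 × 2, which is not prime, so it is not in L ✗
- (C) a has length 1, which is not prime, so it is not in L ✗

Only (A) aaaaa is in L, so it is the only candidate that could play the role of s.
(In a complete proof one picks s in terms of the pumping length p so that |s| ≥ p is guaranteed; a fixed string like aaaaa illustrates the shape of such an s.)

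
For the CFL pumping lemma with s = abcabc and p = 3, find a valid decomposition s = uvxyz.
u='ab', v='c', x='a', y='b', z='c'

For s = abcabc with pumping length p = 3:

One valid decomposition:
- u = 'ab'
- v = 'c'
- x = 'a'
- y = 'b'
- z = 'c'

Verification:
- uvxyz = 'ab' + 'c' + 'a' + 'b' + 'c' = abcabc ✓
- |vxy| = |'cab'| = 3 ≤ 3 ✓
- |vy| = |'cb'| = 2 > 0 ✓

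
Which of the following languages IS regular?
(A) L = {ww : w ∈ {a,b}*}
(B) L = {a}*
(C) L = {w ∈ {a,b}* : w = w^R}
(B) {a}*

(B) L = {a}* is regular.

This can be recognized by a finite automaton (DFA/NFA).
Regular expressions like {a}* define regular languages.

The other choices are not regular:
- {w ∈ {a,b}* : w = w^R}: After pumping, the string is no longer symmetric
- {ww : w ∈ {a,b}*}: After pumping, the two halves no longer match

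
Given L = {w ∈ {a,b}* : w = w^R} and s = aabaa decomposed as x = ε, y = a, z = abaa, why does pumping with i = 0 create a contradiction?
xy⁰z = abaa ∉ L

Pumping with i = 0 replaces y = a by y⁰ = ε:
- Original: s = xyz = aabaa; aabaa reversed is aabaa, the same string, so it is a palindrome and is in L
- Pumped: xy⁰z = ε · ε · abaa = abaa
- abaa reversed is aaba ≠ abaa, so it is not a palindrome and is not in L

The pumping lemma would require xy⁰z ∈ L, so this decomposition yields a contradiction.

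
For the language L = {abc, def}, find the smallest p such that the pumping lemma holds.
p = 4

For a finite language L, the pumping lemma holds vacuously if p > max|s| for s ∈ L.

The longest string in L = {abc, def} has length 3.
If p = 4, then no string s ∈ L has |s| ≥ p, so the condition is vacuously true.

The minimum pumping length is p = 4.

Why no smaller p works: for any p ≤ 3, the longest string s ∈ L has |s| = 3 ≥ p, so it would
have to be pumpable; but pumping up (i = 2, 3, ...) produces ever longer strings, which cannot all lie in the
finite language L. So the pumping property fails for every p ≤ 3.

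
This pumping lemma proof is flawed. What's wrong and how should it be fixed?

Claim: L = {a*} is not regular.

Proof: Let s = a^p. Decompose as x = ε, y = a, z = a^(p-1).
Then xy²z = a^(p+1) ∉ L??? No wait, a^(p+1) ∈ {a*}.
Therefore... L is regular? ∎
Error: The proof attempts to show a*  is not regular, but a* IS regular!

Correction: a* is a regular language (recognized by a simple DFA with one accepting state and self-loop on 'a'). The pumping lemma can only prove non-regularity, not regularity. For regular languages, pumping always works.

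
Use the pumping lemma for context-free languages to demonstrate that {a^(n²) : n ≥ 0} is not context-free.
Assume for contradiction that L is context-free, and let p ≥ 1 be the pumping length given by the pumping lemma for CFLs.
Choose s = a^(p²). Then s ∈ L and |s| = p² ≥ p.
By the CFL pumping lemma, s = uvxyz for some u, v, x, y, z with |vxy| ≤ p, |vy| ≥ 1, and uv^i xy^i z ∈ L for every i ≥ 0.
All symbols are a's, so only lengths matter: let k = |vy|, with 1 ≤ k ≤ |vxy| ≤ p.

Take i = 2: |uv²xy²z| = p² + k, and p² < p² + k ≤ p² + p < (p + 1)².
So the length lies strictly between consecutive squares and is not a perfect square; uv²xy²z ∉ L.

This contradicts the CFL pumping lemma, which requires uv^i xy^i z ∈ L for all i ≥ 0.
Hence L = {a^(n²) : n ≥ 0} is not context-free. ∎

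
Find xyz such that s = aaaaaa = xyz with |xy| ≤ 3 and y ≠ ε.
x = '', y = 'aaa', z = 'aaa'

For s = aaaaaa and p = 3, one valid decomposition is:
- x = '' (length 0)
- y = 'aaa' (length 3)
- z = 'aaa' (length 3)

Verification:
- xyz = '' + 'aaa' + 'aaa' = aaaaaa ✓
- |xy| = 3 ≤ 3 ✓
- |y| = 3 > 0 ✓

All pumping lemma constraints are satisfied.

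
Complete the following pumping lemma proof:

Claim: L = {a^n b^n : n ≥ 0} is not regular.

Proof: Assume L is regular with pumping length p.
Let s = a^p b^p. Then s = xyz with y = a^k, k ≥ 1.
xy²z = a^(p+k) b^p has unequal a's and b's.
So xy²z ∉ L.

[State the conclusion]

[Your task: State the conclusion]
This contradicts the pumping lemma for regular languages,
which guarantees xy^i z ∈ L for all i ≥ 0.

Since our assumption that L is regular leads to a contradiction,
we conclude that L = {a^n b^n : n ≥ 0} is NOT regular. ∎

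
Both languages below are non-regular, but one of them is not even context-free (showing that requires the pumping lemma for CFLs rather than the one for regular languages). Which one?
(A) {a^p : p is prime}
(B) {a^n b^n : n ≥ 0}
(A) {a^p : p is prime}

(A) {a^p : p is prime} requires the CFL pumping lemma.

- {a^n b^n : n ≥ 0} is context-free (but not regular)
  • Can be shown non-regular with the regular pumping lemma
  • After pumping, the number of a's and b's become unequal

- {a^p : p is prime} is NOT context-free
  • Requires the CFL pumping lemma to prove
  • The CFL pumping lemma also fails because prime gaps are unbounded

The CFL pumping lemma is "stronger" in that it can prove non-membership
in the larger class of context-free languages.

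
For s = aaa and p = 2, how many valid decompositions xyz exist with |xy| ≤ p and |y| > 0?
3

For s = 'aaa' with pumping length p = 2:

Constraints: |xy| ≤ 2, |y| > 0

Valid decompositions (|xy| ≤ p, |y| ≥ 1):
  • x='', y='a', z='aa'
  • x='a', y='a', z='a'
  • x='', y='aa', z='a'

Total count: 3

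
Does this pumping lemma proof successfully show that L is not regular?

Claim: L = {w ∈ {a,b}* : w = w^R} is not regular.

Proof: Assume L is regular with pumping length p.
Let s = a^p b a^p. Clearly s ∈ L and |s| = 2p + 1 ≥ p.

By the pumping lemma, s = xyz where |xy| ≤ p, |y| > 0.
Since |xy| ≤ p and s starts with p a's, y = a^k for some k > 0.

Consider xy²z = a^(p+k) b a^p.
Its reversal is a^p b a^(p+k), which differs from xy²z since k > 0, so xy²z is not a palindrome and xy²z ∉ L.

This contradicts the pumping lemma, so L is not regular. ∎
The proof is correct.

This proof is valid because:
1. s = a^p b a^p is in L and is chosen in terms of p, so |s| ≥ p holds for every p
2. The decomposition analysis is correct: |xy| ≤ p forces y to lie inside the leading a's
3. The contradiction is valid: a^(p+k) b a^p has more a's before the b than after it, so it is not a palindrome
4. The conclusion follows logically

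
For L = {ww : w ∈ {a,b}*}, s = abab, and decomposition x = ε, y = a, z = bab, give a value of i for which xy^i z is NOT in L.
i = 0

xy⁰z = ε · ε · bab = bab; bab has odd length 3, so it cannot be written as ww and is not in L.
(Other choices also work, e.g. i = 2, 3; only i = 1 is guaranteed to stay in L since xy¹z = s.)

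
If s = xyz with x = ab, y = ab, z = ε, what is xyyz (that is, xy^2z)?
ababab

Given x = 'ab', y = 'ab', z = '' and i = 2:

xy^2z = x + y·y·...·y (2 times) + z
       = 'ab' + 'ab'^2 + ''
       = 'ab' + 'abab' + ''
       = 'ababab'

The pumped string is 'ababab' with length 6.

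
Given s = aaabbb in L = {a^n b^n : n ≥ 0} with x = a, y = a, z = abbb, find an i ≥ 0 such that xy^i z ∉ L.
i = 0

xy⁰z = a · ε · abbb = aabbb; aabbb has 2 a's and 3 b's; 2 ≠ 3, so it is not in L.
(Other choices also work, e.g. i = 2, 3; only i = 1 is guaranteed to stay in L since xy¹z = s.)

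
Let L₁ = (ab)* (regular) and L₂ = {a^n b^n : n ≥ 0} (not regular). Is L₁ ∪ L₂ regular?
No — L₁ ∪ L₂ is not regular.

Let U = (ab)* ∪ {a^n b^n}. If U were regular, then U ∩ aa*bb* would be regular (closure under intersection with a regular language). But (ab)* ∩ aa*bb* = {ab} and {a^n b^n} ∩ aa*bb* = {a^n b^n : n ≥ 1}, so U ∩ aa*bb* = {a^n b^n : n ≥ 1}, which is not regular. Hence U is not regular.

Note that the bare facts "L₁ regular, L₂ non-regular" do not settle the question by themselves: the closure of regular languages under ∪, ∩, complement and difference applies only when BOTH operands are regular. With a non-regular operand the result can come out regular or non-regular depending on the specific languages, so one has to work out L₁ ∪ L₂ for this particular pair, as above.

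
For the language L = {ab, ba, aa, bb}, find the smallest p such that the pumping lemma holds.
p = 3

For a finite language L, the pumping lemma holds vacuously if p > max|s| for s ∈ L.

The longest string in L = {ab, ba, aa, bb} has length 2.
If p = 3, then no string s ∈ L has |s| ≥ p, so the condition is vacuously true.

The minimum pumping length is p = 3.

Why no smaller p works: for any p ≤ 2, the longest string s ∈ L has |s| = 2 ≥ p, so it would
have to be pumpable; but pumping up (i = 2, 3, ...) produces ever longer strings, which cannot all lie in the
finite language L. So the pumping property fails for every p ≤ 2.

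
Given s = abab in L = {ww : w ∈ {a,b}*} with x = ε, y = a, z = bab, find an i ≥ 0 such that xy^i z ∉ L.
i = 2

xy²z = ε · aa · bab = aabab; aabab has odd length 5, so it cannot be written as ww and is not in L.
(Other choices also work, e.g. i = 0, 3; only i = 1 is guaranteed to stay in L since xy¹z = s.)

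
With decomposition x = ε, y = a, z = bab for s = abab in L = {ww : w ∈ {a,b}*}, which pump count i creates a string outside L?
i = 0

xy⁰z = ε · ε · bab = bab; bab has odd length 3, so it cannot be written as ww and is not in L.
(Other choices also work, e.g. i = 2, 3; only i = 1 is guaranteed to stay in L since xy¹z = s.)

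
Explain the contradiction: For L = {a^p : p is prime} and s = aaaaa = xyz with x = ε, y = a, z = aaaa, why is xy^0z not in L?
xy⁰z = aaaa ∉ L

Pumping with i = 0 replaces y = a by y⁰ = ε:
- Original: s = xyz = aaaaa; aaaaa has length 5, which is prime, so it is in L
- Pumped: xy⁰z = ε · ε · aaaa = aaaa
- aaaa has length 4 = 2 × 2, which is not prime, so it is not in L

The pumping lemma would require xy⁰z ∈ L, so this decomposition yields a contradiction.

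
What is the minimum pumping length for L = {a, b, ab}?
p = 3

For a finite language L, the pumping lemma holds vacuously if p > max|s| for s ∈ L.

The longest string in L = {a, b, ab} has length 2.
If p = 3, then no string s ∈ L has |s| ≥ p, so the condition is vacuously true.

The minimum pumping length is p = 3.

Why no smaller p works: for any p ≤ 2, the longest string s ∈ L has |s| = 2 ≥ p, so it would
have to be pumpable; but pumping up (i = 2, 3, ...) produces ever longer strings, which cannot all lie in the
finite language L. So the pumping property fails for every p ≤ 2.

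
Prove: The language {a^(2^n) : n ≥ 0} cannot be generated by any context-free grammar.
Assume for contradiction that L is context-free, and let p ≥ 1 be the pumping length given by the pumping lemma for CFLs.
Choose s = a^(2^p). Then s ∈ L and |s| = 2^p ≥ p.
By the CFL pumping lemma, s = uvxyz for some u, v, x, y, z with |vxy| ≤ p, |vy| ≥ 1, and uv^i xy^i z ∈ L for every i ≥ 0.
All symbols are a's, so only lengths matter: let k = |vy|, with 1 ≤ k ≤ |vxy| ≤ p < 2^p.

Take i = 2: |uv²xy²z| = 2^p + k, and 2^p < 2^p + k < 2^p + 2^p = 2^(p+1).
So the length lies strictly between consecutive powers of two and is not a power of 2; uv²xy²z ∉ L.

This contradicts the CFL pumping lemma, which requires uv^i xy^i z ∈ L for all i ≥ 0.
Hence L = {a^(2^n) : n ≥ 0} is not context-free. ∎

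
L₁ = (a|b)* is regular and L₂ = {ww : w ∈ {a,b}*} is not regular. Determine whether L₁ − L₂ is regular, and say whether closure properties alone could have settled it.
No — L₁ − L₂ is not regular.

L₁ − L₂ is the complement of {ww} within {a,b}*. If it were regular, its complement {ww} would be regular as well (regular languages are closed under complement) — contradiction. So L₁ − L₂ is not regular.

Note that the bare facts "L₁ regular, L₂ non-regular" do not settle the question by themselves: the closure of regular languages under ∪, ∩, complement and difference applies only when BOTH operands are regular. With a non-regular operand the result can come out regular or non-regular depending on the specific languages, so one has to work out L₁ − L₂ for this particular pair, as above.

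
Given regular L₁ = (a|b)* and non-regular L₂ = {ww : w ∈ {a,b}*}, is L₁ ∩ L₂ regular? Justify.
No — L₁ ∩ L₂ is not regular.

(a|b)* is all strings over {a,b}, so L₁ ∩ L₂ = {ww : w ∈ {a,b}*} = L₂ itself, which is not regular (pump s = a^p b a^p b).

Note that the bare facts "L₁ regular, L₂ non-regular" do not settle the question by themselves: the closure of regular languages under ∪, ∩, complement and difference applies only when BOTH operands are regular. With a non-regular operand the result can come out regular or non-regular depending on the specific languages, so one has to work out L₁ ∩ L₂ for this particular pair, as above.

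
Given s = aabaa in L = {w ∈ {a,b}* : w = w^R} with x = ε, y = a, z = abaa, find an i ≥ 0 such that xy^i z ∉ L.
i = 0

xy⁰z = ε · ε · abaa = abaa; abaa reversed is aaba ≠ abaa, so it is not a palindrome and is not in L.
(Other choices also work, e.g. i = 2, 3; only i = 1 is guaranteed to stay in L since xy¹z = s.)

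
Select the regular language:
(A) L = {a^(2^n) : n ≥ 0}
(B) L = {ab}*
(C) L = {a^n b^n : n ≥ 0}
(B) {ab}*

(B) L = {ab}* is regular.

This can be recognized by a finite automaton (DFA/NFA).
Regular expressions like {ab}* define regular languages.

The other choices are not regular:
- {a^n b^n : n ≥ 0}: After pumping, the number of a's and b's become unequal
- {a^(2^n) : n ≥ 0}: After pumping, length is no longer a power of 2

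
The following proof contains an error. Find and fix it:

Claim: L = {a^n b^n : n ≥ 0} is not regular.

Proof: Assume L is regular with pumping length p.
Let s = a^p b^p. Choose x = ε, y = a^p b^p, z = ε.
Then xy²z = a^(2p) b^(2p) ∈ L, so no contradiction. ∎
Error: The decomposition violates |xy| ≤ p. With y = a^p b^p, |xy| = |y| = 2p > p. (The proof also miscomputes xy²z, which would be a^p b^p a^p b^p rather than a^(2p) b^(2p), and it wrongly treats one harmless decomposition as settling the matter — the prover does not get to choose the decomposition.)

Correction: The pumping lemma requires |xy| ≤ p, and the argument must handle every decomposition satisfying |xy| ≤ p, |y| ≥ 1. Since s starts with p a's, any such y consists only of a's, say y = a^k with k ≥ 1. Then xy²z = a^(p+k) b^p has unequal numbers of a's and b's, so xy²z ∉ L — the required contradiction.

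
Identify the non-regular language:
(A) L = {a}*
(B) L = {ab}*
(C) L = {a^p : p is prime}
(C) {a^p : p is prime}

(C) L = {a^p : p is prime} is NOT regular.

The pumping lemma can be used to prove this:
After pumping, the length becomes composite

The other languages are regular because they can be recognized by finite automata.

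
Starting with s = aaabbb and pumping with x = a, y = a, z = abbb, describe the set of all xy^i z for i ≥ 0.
{xy^i z : i ≥ 0} = {a^(2+i) b^3 : i ≥ 0} = {aabbb, aaabbb, aaaabbb, ...}

With x = a, y = a, z = abbb: Starting with aaabbb and pumping the second 'a', we get strings with 2+i a's followed by 3 b's for i = 0, 1, 2, ...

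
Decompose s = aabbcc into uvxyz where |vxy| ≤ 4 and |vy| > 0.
u='a', v='a', x='bb', y='c', z='c'

For s = aabbcc with pumping length p = 4:

One valid decomposition:
- u = 'a'
- v = 'a'
- x = 'bb'
- y = 'c'
- z = 'c'

Verification:
- uvxyz = 'a' + 'a' + 'bb' + 'c' + 'c' = aabbcc ✓
- |vxy| = |'abbc'| = 4 ≤ 4 ✓
- |vy| = |'ac'| = 2 > 0 ✓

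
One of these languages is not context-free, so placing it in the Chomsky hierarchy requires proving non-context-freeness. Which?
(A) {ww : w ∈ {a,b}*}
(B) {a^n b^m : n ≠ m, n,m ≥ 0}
(A) {ww : w ∈ {a,b}*}

(A) {ww : w ∈ {a,b}*} requires the CFL pumping lemma.

- {a^n b^m : n ≠ m, n,m ≥ 0} is context-free (but not regular)
  • Can be shown non-regular with the regular pumping lemma
  • After pumping a's, we can make n = m

- {ww : w ∈ {a,b}*} is NOT context-free
  • Requires the CFL pumping lemma to prove
  • Cannot verify equality of two arbitrary substrings

The CFL pumping lemma is "stronger" in that it can prove non-membership
in the larger class of context-free languages.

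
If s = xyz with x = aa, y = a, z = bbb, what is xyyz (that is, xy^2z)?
aaaabbb

Given x = 'aa', y = 'a', z = 'bbb' and i = 2:

xy^2z = x + y·y·...·y (2 times) + z
       = 'aa' + 'a'^2 + 'bbb'
       = 'aa' + 'aa' + 'bbb'
       = 'aaaabbb'

The pumped string is 'aaaabbb' with length 7.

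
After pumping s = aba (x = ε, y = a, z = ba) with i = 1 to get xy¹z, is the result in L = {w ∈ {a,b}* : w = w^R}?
Yes

xy¹z = ε · a · ba = aba.
aba reversed is aba, the same string, so it is a palindrome and is in L.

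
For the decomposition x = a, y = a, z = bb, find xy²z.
aaabb

Given x = 'a', y = 'a', z = 'bb' and i = 2:

xy^2z = x + y·y·...·y (2 times) + z
       = 'a' + 'a'^2 + 'bb'
       = 'a' + 'aa' + 'bb'
       = 'aaabb'

The pumped string is 'aaabb' with length 5.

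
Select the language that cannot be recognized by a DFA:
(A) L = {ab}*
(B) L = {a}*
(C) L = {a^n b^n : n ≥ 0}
(C) {a^n b^n : n ≥ 0}

(C) L = {a^n b^n : n ≥ 0} is NOT regular.

The pumping lemma can be used to prove this:
After pumping, the number of a's and b's become unequal

The other languages are regular because they can be recognized by finite automata.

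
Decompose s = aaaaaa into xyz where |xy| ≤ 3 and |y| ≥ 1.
x = 'aa', y = 'a', z = 'aaa'

For s = aaaaaa and p = 3, one valid decomposition is:
- x = 'aa' (length 2)
- y = 'a' (length 1)
- z = 'aaa' (length 3)

Verification:
- xyz = 'aa' + 'a' + 'aaa' = aaaaaa ✓
- |xy| = 3 ≤ 3 ✓
- |y| = 1 > 0 ✓

All pumping lemma constraints are satisfied.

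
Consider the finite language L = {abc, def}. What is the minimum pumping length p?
p = 4

For a finite language L, the pumping lemma holds vacuously if p > max|s| for s ∈ L.

The longest string in L = {abc, def} has length 3.
If p = 4, then no string s ∈ L has |s| ≥ p, so the condition is vacuously true.

The minimum pumping length is p = 4.

Why no smaller p works: for any p ≤ 3, the longest string s ∈ L has |s| = 3 ≥ p, so it would
have to be pumpable; but pumping up (i = 2, 3, ...) produces ever longer strings, which cannot all lie in the
finite language L. So the pumping property fails for every p ≤ 3.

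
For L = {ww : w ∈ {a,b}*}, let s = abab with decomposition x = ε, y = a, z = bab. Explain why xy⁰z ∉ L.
xy⁰z = bab ∉ L

Pumping with i = 0 replaces y = a by y⁰ = ε:
- Original: s = xyz = abab; abab splits into halves ab · ab, which are equal, so it is in L (w = ab)
- Pumped: xy⁰z = ε · ε · bab = bab
- bab has odd length 3, so it cannot be written as ww and is not in L

The pumping lemma would require xy⁰z ∈ L, so this decomposition yields a contradiction.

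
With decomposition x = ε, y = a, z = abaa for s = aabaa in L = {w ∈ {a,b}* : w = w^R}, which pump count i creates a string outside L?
i = 0

xy⁰z = ε · ε · abaa = abaa; abaa reversed is aaba ≠ abaa, so it is not a palindrome and is not in L.
(Other choices also work, e.g. i = 2, 3; only i = 1 is guaranteed to stay in L since xy¹z = s.)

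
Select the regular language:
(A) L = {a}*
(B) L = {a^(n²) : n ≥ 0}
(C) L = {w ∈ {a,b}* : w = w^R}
(A) {a}*

(A) L = {a}* is regular.

This can be recognized by a finite automaton (DFA/NFA).
Regular expressions like {a}* define regular languages.

The other choices are not regular:
- {w ∈ {a,b}* : w = w^R}: After pumping, the string is no longer symmetric
- {a^(n²) : n ≥ 0}: After pumping, length is no longer a perfect square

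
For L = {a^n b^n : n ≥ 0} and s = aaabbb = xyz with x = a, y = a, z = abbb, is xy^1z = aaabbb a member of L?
Yes

xy¹z = a · a · abbb = aaabbb.
aaabbb = a^3 b^3 has equal counts (3 = 3), so it is in L.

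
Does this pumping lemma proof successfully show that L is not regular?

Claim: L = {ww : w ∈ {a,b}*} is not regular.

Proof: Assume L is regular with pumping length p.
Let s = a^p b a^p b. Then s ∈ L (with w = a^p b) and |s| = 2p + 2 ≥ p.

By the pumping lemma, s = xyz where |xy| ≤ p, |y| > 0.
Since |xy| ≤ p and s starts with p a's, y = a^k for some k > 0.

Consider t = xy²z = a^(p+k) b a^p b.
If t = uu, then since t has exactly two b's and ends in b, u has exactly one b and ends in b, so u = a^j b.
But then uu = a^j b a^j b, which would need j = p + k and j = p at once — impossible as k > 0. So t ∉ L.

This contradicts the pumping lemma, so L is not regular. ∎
The proof is correct.

This proof is valid because:
1. s = a^p b a^p b is in L and is chosen in terms of p, so |s| ≥ p holds for every p
2. The decomposition analysis is correct: |xy| ≤ p forces y to lie inside the leading a's
3. The contradiction is valid: the argument shows a^(p+k) b a^p b cannot be split into two equal halves
4. The conclusion follows logically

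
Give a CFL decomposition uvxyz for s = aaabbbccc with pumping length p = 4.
u='aa', v='a', x='bb', y='b', z='ccc'

For s = aaabbbccc with pumping length p = 4:

One valid decomposition:
- u = 'aa'
- v = 'a'
- x = 'bb'
- y = 'b'
- z = 'ccc'

Verification:
- uvxyz = 'aa' + 'a' + 'bb' + 'b' + 'ccc' = aaabbbccc ✓
- |vxy| = |'abbb'| = 4 ≤ 4 ✓
- |vy| = |'ab'| = 2 > 0 ✓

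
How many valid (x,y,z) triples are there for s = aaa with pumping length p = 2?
3

For s = 'aaa' with pumping length p = 2:

Constraints: |xy| ≤ 2, |y| > 0

Valid decompositions (|xy| ≤ p, |y| ≥ 1):
  • x='', y='a', z='aa'
  • x='a', y='a', z='a'
  • x='', y='aa', z='a'

Total count: 3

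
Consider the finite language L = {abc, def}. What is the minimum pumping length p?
p = 4

For a finite language L, the pumping lemma holds vacuously if p > max|s| for s ∈ L.

The longest string in L = {abc, def} has length 3.
If p = 4, then no string s ∈ L has |s| ≥ p, so the condition is vacuously true.

The minimum pumping length is p = 4.

Why no smaller p works: for any p ≤ 3, the longest string s ∈ L has |s| = 3 ≥ p, so it would
have to be pumpable; but pumping up (i = 2, 3, ...) produces ever longer strings, which cannot all lie in the
finite language L. So the pumping property fails for every p ≤ 3.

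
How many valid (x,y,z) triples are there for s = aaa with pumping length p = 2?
3

For s = 'aaa' with pumping length p = 2:

Constraints: |xy| ≤ 2, |y| > 0

Valid decompositions (|xy| ≤ p, |y| ≥ 1):
  • x='', y='a', z='aa'
  • x='a', y='a', z='a'
  • x='', y='aa', z='a'

Total count: 3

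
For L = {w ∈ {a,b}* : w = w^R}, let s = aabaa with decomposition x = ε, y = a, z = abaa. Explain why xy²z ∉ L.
xy²z = aaabaa ∉ L

Pumping with i = 2 replaces y = a by y² = aa:
- Original: s = xyz = aabaa; aabaa reversed is aabaa, the same string, so it is a palindrome and is in L
- Pumped: xy²z = ε · aa · abaa = aaabaa
- aaabaa reversed is aabaaa ≠ aaabaa, so it is not a palindrome and is not in L

The pumping lemma would require xy²z ∈ L, so this decomposition yields a contradiction.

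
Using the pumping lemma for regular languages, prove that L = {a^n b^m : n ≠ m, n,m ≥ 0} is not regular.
Assume for contradiction that L is regular, and let p ≥ 1 be the pumping length given by the pumping lemma.
Choose s = a^p b^(p + p!). Then s ∈ L because p ≠ p + p! (as p! ≥ 1), and |s| ≥ p.
By the pumping lemma, s = xyz for some x, y, z with |xy| ≤ p, |y| ≥ 1, and xy^i z ∈ L for every i ≥ 0.
Since |xy| ≤ p and the first p symbols of s are all a's, y = a^k for some k with 1 ≤ k ≤ p.
For every i ≥ 0, xy^i z = a^(p + (i − 1)k) b^(p + p!).

Because 1 ≤ k ≤ p, k divides p!. Let t = p!/k (a positive integer) and take i = t + 1.
Then the number of a's is p + tk = p + p!, which equals the number of b's.
So xy^(t+1) z = a^(p + p!) b^(p + p!) has equally many a's and b's and is NOT in L.

This contradicts the pumping lemma, which requires xy^i z ∈ L for all i ≥ 0.
Hence L = {a^n b^m : n ≠ m, n,m ≥ 0} is not regular. ∎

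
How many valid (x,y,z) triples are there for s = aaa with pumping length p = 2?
3

For s = 'aaa' with pumping length p = 2:

Constraints: |xy| ≤ 2, |y| > 0

Valid decompositions (|xy| ≤ p, |y| ≥ 1):
  • x='', y='a', z='aa'
  • x='a', y='a', z='a'
  • x='', y='aa', z='a'

Total count: 3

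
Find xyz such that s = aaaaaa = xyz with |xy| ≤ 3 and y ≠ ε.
x = 'a', y = 'a', z = 'aaaa'

For s = aaaaaa and p = 3, one valid decomposition is:
- x = 'a' (length 1)
- y = 'a' (length 1)
- z = 'aaaa' (length 4)

Verification:
- xyz = 'a' + 'a' + 'aaaa' = aaaaaa ✓
- |xy| = 2 ≤ 3 ✓
- |y| = 1 > 0 ✓

All pumping lemma constraints are satisfied.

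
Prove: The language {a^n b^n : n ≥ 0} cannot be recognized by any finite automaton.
Assume for contradiction that L is regular, and let p ≥ 1 be the pumping length given by the pumping lemma.
Choose s = a^p b^p. Then s ∈ L and |s| = 2p ≥ p.
By the pumping lemma, s = xyz for some x, y, z with |xy| ≤ p, |y| ≥ 1, and xy^i z ∈ L for every i ≥ 0.
Since |xy| ≤ p and the first p symbols of s are all a's, we must have y = a^k for some k with 1 ≤ k ≤ p.

Take i = 3: xy³z = a^(p + 2k) b^p.
This string has p + 2k a's but p b's, and p + 2k > p because k ≥ 1. So xy³z ∉ L.

This contradicts the pumping lemma, which requires xy^i z ∈ L for all i ≥ 0.
Hence L = {a^n b^n : n ≥ 0} is not regular. ∎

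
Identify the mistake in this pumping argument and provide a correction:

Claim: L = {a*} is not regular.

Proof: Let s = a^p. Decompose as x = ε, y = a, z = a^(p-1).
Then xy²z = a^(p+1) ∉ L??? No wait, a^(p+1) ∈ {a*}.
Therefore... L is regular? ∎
Error: The proof attempts to show a*  is not regular, but a* IS regular!

Correction: a* is a regular language (recognized by a simple DFA with one accepting state and self-loop on 'a'). The pumping lemma can only prove non-regularity, not regularity. For regular languages, pumping always works.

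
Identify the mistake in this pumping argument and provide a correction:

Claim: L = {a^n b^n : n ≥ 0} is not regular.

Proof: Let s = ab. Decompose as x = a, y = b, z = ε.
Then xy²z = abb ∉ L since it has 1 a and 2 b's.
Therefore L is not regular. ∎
Error: The string s = ab might be shorter than the pumping length p.

Correction: Choose s = a^p b^p to ensure |s| ≥ p. Also, the decomposition is wrong: with |xy| ≤ p, y cannot include b's when s starts with p a's.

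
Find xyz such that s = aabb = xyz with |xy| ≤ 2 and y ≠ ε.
x = '', y = 'aa', z = 'bb'

For s = aabb and p = 2, one valid decomposition is:
- x = '' (length 0)
- y = 'aa' (length 2)
- z = 'bb' (length 2)

Verification:
- xyz = '' + 'aa' + 'bb' = aabb ✓
- |xy| = 2 ≤ 2 ✓
- |y| = 2 > 0 ✓

All pumping lemma constraints are satisfied.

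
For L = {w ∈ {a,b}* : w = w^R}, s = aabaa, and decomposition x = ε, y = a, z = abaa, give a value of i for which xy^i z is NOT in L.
i = 0

xy⁰z = ε · ε · abaa = abaa; abaa reversed is aaba ≠ abaa, so it is not a palindrome and is not in L.
(Other choices also work, e.g. i = 2, 3; only i = 1 is guaranteed to stay in L since xy¹z = s.)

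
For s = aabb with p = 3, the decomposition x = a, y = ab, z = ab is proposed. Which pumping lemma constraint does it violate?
Violated: xyz = s

The decomposition x = a, y = ab, z = ab for s = aabb with p = 3
violates the constraint: xyz = s

xyz = 'a' + 'ab' + 'ab' = 'aabab' ≠ 'aabb' = s. The decomposition doesn't reconstruct s.

Pumping lemma constraints:
1. xyz = s (decomposition is valid)
2. |xy| ≤ p
3. |y| > 0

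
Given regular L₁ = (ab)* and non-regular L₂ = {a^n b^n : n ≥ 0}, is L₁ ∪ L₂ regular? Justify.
No — L₁ ∪ L₂ is not regular.

Let U = (ab)* ∪ {a^n b^n}. If U were regular, then U ∩ aa*bb* would be regular (closure under intersection with a regular language). But (ab)* ∩ aa*bb* = {ab} and {a^n b^n} ∩ aa*bb* = {a^n b^n : n ≥ 1}, so U ∩ aa*bb* = {a^n b^n : n ≥ 1}, which is not regular. Hence U is not regular.

Note that the bare facts "L₁ regular, L₂ non-regular" do not settle the question by themselves: the closure of regular languages under ∪, ∩, complement and difference applies only when BOTH operands are regular. With a non-regular operand the result can come out regular or non-regular depending on the specific languages, so one has to work out L₁ ∪ L₂ for this particular pair, as above.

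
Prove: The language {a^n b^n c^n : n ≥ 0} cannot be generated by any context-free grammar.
Assume for contradiction that L is context-free, and let p ≥ 1 be the pumping length given by the pumping lemma for CFLs.
Choose s = a^p b^p c^p. Then s ∈ L and |s| = 3p ≥ p.
By the CFL pumping lemma, s = uvxyz for some u, v, x, y, z with |vxy| ≤ p, |vy| ≥ 1, and uv^i xy^i z ∈ L for every i ≥ 0.

Because |vxy| ≤ p, the window vxy cannot contain both an a and a c: any substring of s containing both must include the entire block b^p plus at least one a and one c, so it has length ≥ p + 2 > p.
Hence at least one of the letters a, c does not occur in vy at all.

Take i = 0: the string uxz is obtained from s by deleting |vy| ≥ 1 symbols, so |uxz| = 3p − |vy| < 3p.
But the letter (a or c) that does not occur in vy still occurs exactly p times in uxz. Every string of L with exactly p copies of some letter is a^p b^p c^p, of length 3p. Since |uxz| < 3p, uxz ∉ L.

This contradicts the CFL pumping lemma, which requires uv^i xy^i z ∈ L for all i ≥ 0.
Hence L = {a^n b^n c^n : n ≥ 0} is not context-free. ∎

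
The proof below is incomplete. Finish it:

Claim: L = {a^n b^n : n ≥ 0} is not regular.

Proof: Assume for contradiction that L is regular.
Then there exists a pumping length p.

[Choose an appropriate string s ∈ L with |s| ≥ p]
s = a^p b^p

This string is in L (has equal a's and b's) and has length 2p ≥ p.
Any decomposition xyz with |xy| ≤ p means y consists only of a's,
so pumping will unbalance the counts.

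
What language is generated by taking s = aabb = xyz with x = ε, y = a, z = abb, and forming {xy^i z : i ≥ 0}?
{xy^i z : i ≥ 0} = {a^(i+1) b^2 : i ≥ 0} = {abb, aabb, aaabb, ...}

With x = ε, y = a, z = abb: Starting with aabb and pumping the first 'a' (z = abb keeps the second 'a'), we get strings with i+1 a's followed by 2 b's for i = 0, 1, 2, ...; note bb is not produced because z always contributes one a.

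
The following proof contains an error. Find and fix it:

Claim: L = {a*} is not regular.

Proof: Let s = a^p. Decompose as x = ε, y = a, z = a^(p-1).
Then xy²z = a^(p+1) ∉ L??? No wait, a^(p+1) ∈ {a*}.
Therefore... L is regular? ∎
Error: The proof attempts to show a*  is not regular, but a* IS regular!

Correction: a* is a regular language (recognized by a simple DFA with one accepting state and self-loop on 'a'). The pumping lemma can only prove non-regularity, not regularity. For regular languages, pumping always works.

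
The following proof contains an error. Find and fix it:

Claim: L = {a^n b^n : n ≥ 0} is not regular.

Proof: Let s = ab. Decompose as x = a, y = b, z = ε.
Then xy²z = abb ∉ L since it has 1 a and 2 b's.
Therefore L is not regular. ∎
Error: The string s = ab might be shorter than the pumping length p.

Correction: Choose s = a^p b^p to ensure |s| ≥ p. Also, the decomposition is wrong: with |xy| ≤ p, y cannot include b's when s starts with p a's.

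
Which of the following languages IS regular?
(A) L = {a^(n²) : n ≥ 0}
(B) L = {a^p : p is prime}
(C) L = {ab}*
(C) {ab}*

(C) L = {ab}* is regular.

This can be recognized by a finite automaton (DFA/NFA).
Regular expressions like {ab}* define regular languages.

The other choices are not regular:
- {a^p : p is prime}: After pumping, the length becomes composite
- {a^(n²) : n ≥ 0}: After pumping, length is no longer a perfect square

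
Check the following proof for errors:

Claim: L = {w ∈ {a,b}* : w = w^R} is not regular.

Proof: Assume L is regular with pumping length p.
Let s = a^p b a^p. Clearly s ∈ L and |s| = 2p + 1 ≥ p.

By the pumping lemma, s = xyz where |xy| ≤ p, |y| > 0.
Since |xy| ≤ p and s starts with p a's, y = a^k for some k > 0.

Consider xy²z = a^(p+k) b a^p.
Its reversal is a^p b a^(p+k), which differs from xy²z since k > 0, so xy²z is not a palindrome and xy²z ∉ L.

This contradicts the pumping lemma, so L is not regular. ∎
The proof is correct.

This proof is valid because:
1. s = a^p b a^p is in L and is chosen in terms of p, so |s| ≥ p holds for every p
2. The decomposition analysis is correct: |xy| ≤ p forces y to lie inside the leading a's
3. The contradiction is valid: a^(p+k) b a^p has more a's before the b than after it, so it is not a palindrome
4. The conclusion follows logically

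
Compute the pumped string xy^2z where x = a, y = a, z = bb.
aaabb

Given x = 'a', y = 'a', z = 'bb' and i = 2:

xy^2z = x + y·y·...·y (2 times) + z
       = 'a' + 'a'^2 + 'bb'
       = 'a' + 'aa' + 'bb'
       = 'aaabb'

The pumped string is 'aaabb' with length 5.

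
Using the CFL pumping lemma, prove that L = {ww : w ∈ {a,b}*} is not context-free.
Assume for contradiction that L is context-free, and let p ≥ 1 be the pumping length given by the pumping lemma for CFLs.
Choose s = a^p b^p a^p b^p. Then s ∈ L (take w = a^p b^p) and |s| = 4p ≥ p.
By the CFL pumping lemma, s = uvxyz for some u, v, x, y, z with |vxy| ≤ p, |vy| ≥ 1, and uv^i xy^i z ∈ L for every i ≥ 0.

Write s as four blocks A₁ B₁ A₂ B₂ with A₁ = A₂ = a^p and B₁ = B₂ = b^p. Since |vxy| ≤ p, the window vxy lies inside at most two adjacent blocks. Take i = 0 and let t = uxz, so |t| = 4p − |vy| with 1 ≤ |vy| ≤ p. If |t| is odd, t ∉ L immediately, so assume |vy| is even (hence |vy| ≥ 2) and |t|/2 = 2p − |vy|/2, which satisfies p ≤ |t|/2 ≤ 2p − 1.

Case 1 (vxy inside A₁B₁): t = a^(p−j) b^(p−l) a^p b^p with j + l = |vy|. The second half of t has length < 2p, so it is a suffix of the trailing a^p b^p and ends in b; the first half is a^(p−j) b^(p−l) a^((j+l)/2), which ends in a because (j+l)/2 ≥ 1. The halves differ, so t ∉ L.

Case 2 (vxy inside B₁A₂, straddling the middle): t = a^p b^(p−j) a^(p−l) b^p with j + l = |vy|. If t = ww, then w is a prefix of t of length ≥ p, so w begins with a^p; and w is a suffix of t of length ≥ p, so w ends with b^p. That forces |w| ≥ 2p, contradicting |w| = |t|/2 ≤ 2p − 1. So t ∉ L.

Case 3 (vxy inside A₂B₂): t = a^p b^p a^(p−j) b^(p−l) with j + l = |vy|. The first half of t is a prefix of a^p b^p, so it begins with a; the second half is b^((j+l)/2) a^(p−j) b^(p−l), which begins with b. The halves differ, so t ∉ L.

In every case uv⁰xy⁰z = uxz ∉ L.

This contradicts the CFL pumping lemma, which requires uv^i xy^i z ∈ L for all i ≥ 0.
Hence L = {ww : w ∈ {a,b}*} is not context-free. ∎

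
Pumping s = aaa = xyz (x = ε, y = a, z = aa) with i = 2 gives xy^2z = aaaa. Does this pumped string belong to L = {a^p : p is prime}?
No

xy²z = ε · aa · aa = aaaa.
aaaa has length 4 = 2 × 2, which is not prime, so it is not in L.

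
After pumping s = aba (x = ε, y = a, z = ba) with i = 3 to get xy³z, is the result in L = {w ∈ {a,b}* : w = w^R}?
No

xy³z = ε · aaa · ba = aaaba.
aaaba reversed is abaaa ≠ aaaba, so it is not a palindrome and is not in L.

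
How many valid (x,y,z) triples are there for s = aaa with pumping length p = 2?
3

For s = 'aaa' with pumping length p = 2:

Constraints: |xy| ≤ 2, |y| > 0

Valid decompositions (|xy| ≤ p, |y| ≥ 1):
  • x='', y='a', z='aa'
  • x='a', y='a', z='a'
  • x='', y='aa', z='a'

Total count: 3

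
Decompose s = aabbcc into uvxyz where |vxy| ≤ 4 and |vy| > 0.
u='a', v='a', x='bb', y='c', z='c'

For s = aabbcc with pumping length p = 4:

One valid decomposition:
- u = 'a'
- v = 'a'
- x = 'bb'
- y = 'c'
- z = 'c'

Verification:
- uvxyz = 'a' + 'a' + 'bb' + 'c' + 'c' = aabbcc ✓
- |vxy| = |'abbc'| = 4 ≤ 4 ✓
- |vy| = |'ac'| = 2 > 0 ✓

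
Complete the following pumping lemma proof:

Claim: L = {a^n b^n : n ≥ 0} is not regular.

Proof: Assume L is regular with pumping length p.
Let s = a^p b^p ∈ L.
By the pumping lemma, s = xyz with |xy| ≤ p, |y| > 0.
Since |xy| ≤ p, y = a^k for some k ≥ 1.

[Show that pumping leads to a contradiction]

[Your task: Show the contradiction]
Consider xy²z = a^(p+k) b^p.

Since k ≥ 1, we have p + k > p.
So xy²z has more a's than b's: (p+k) a's vs p b's.
This means xy²z ∉ L because a^n b^n requires equal counts.

This contradicts the pumping lemma which states xy²z ∈ L.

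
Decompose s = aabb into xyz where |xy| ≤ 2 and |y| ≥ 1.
x = '', y = 'a', z = 'abb'

For s = aabb and p = 2, one valid decomposition is:
- x = '' (length 0)
- y = 'a' (length 1)
- z = 'abb' (length 3)

Verification:
- xyz = '' + 'a' + 'abb' = aabb ✓
- |xy| = 1 ≤ 2 ✓
- |y| = 1 > 0 ✓

All pumping lemma constraints are satisfied.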